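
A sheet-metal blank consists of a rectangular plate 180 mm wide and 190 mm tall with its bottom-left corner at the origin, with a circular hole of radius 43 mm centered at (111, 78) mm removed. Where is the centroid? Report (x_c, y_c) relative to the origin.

plate: A = 180 × 190 = 34200.00, centroid at (90.00, 95.00).
hole: A = −π·43² = -5808.80, centroid at (111.00, 78.00).
ΣA = 28391.20 mm², ΣAx_c = 2433222.67 mm³, ΣAy_c = 2795913.22 mm³.
x_c = 2433222.67/28391.20 = 85.70 mm; y_c = 2795913.22/28391.20 = 98.48 mm.

x_c = 85.70 mm, y_c = 98.48 mm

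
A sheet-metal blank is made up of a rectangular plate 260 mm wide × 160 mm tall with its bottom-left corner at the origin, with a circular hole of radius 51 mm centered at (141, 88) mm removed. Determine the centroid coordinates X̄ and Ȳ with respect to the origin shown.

plate: A = 260 × 160 = 41600.00, centroid at (130.00, 80.00).
hole: A = −π·51² = -8171.28, centroid at (141.00, 88.00).
ΣA = 33428.72 mm²
ΣAX̄ = (41600.00)(130.00) + (-8171.28)(141.00) = 4255849.17 mm³
ΣAȲ = (41600.00)(80.00) + (-8171.28)(88.00) = 2608927.14 mm³
X̄ = 4255849.17 / 33428.72 = 127.31 mm
Ȳ = 2608927.14 / 33428.72 = 78.04 mm

X̄ = 127.31 mm, Ȳ = 78.04 mm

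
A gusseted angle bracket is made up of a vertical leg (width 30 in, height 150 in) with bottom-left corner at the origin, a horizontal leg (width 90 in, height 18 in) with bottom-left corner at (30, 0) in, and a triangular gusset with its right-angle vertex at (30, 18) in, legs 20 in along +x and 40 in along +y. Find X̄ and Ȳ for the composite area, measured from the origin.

X̄ = 31.24 in, Ȳ = 55.92 in

vertical leg: A = 30 × 150 = 4500.00, centroid at (15.00, 75.00).
horizontal leg: A = 90 × 18 = 1620.00, centroid at (75.00, 9.00).
gusset: A = ½·20·40 = 400.00, centroid at (36.67, 31.33).
ΣA = 6520.00 in², ΣAX̄ = 203666.67 in³, ΣAȲ = 364613.33 in³.
X̄ = 203666.67/6520.00 = 31.24 in; Ȳ = 364613.33/6520.00 = 55.92 in.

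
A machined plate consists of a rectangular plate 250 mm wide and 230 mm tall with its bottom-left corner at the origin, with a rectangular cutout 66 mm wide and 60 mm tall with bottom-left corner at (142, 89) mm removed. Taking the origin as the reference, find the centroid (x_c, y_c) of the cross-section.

x_c = 121.30 mm, y_c = 114.70 mm

Part | A | x̄ᵢ | ȳᵢ | A·x̄ᵢ | A·ȳᵢ
plate | 57500.00 | 125.00 | 115.00 | 7187500.00 | 6612500.00
hole | -3960.00 | 175.00 | 119.00 | -693000.00 | -471240.00
Σ | 53540.00 |  |  | 6494500.00 | 6141260.00
x_c = 6494500.00 / 53540.00 = 121.30 mm
y_c = 6141260.00 / 53540.00 = 114.70 mm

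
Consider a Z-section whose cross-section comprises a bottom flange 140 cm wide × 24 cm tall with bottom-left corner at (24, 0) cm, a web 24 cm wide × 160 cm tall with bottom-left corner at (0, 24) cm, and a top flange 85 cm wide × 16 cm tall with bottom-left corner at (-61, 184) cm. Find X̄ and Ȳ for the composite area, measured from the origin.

bottom flange: A = 140 × 24 = 3360.00, centroid at (94.00, 12.00).
web: A = 24 × 160 = 3840.00, centroid at (12.00, 104.00).
top flange: A = 85 × 16 = 1360.00, centroid at (-18.50, 192.00).
ΣA = 8560.00 cm²
ΣAX̄ = (3360.00)(94.00) + (3840.00)(12.00) + (1360.00)(-18.50) = 336760.00 cm³
ΣAȲ = (3360.00)(12.00) + (3840.00)(104.00) + (1360.00)(192.00) = 700800.00 cm³
X̄ = 336760.00 / 8560.00 = 39.34 cm
Ȳ = 700800.00 / 8560.00 = 81.87 cm

X̄ = 39.34 cm, Ȳ = 81.87 cm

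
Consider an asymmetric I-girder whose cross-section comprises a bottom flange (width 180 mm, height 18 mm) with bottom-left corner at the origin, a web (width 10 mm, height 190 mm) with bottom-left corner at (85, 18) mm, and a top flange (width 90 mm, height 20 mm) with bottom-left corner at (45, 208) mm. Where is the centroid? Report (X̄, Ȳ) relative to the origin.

X̄ = 90.00 mm, Ȳ = 91.68 mm

bottom flange: A = 180 × 18 = 3240.00, centroid at (90.00, 9.00).
web: A = 10 × 190 = 1900.00, centroid at (90.00, 113.00).
top flange: A = 90 × 20 = 1800.00, centroid at (90.00, 218.00).
ΣA = 6940.00 mm²
ΣAX̄ = (3240.00)(90.00) + (1900.00)(90.00) + (1800.00)(90.00) = 624600.00 mm³
ΣAȲ = (3240.00)(9.00) + (1900.00)(113.00) + (1800.00)(218.00) = 636260.00 mm³
X̄ = 624600.00 / 6940.00 = 90.00 mm
Ȳ = 636260.00 / 6940.00 = 91.68 mm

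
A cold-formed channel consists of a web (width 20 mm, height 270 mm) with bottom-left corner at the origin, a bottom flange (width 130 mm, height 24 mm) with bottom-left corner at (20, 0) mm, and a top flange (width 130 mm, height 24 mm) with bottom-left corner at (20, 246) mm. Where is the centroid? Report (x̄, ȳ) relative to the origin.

x̄ = 50.21 mm, ȳ = 135.00 mm

web: A = 20 × 270 = 5400.00, centroid at (10.00, 135.00).
bottom flange: A = 130 × 24 = 3120.00, centroid at (85.00, 12.00).
top flange: A = 130 × 24 = 3120.00, centroid at (85.00, 258.00).
ΣA = 11640.00 mm²
ΣAx̄ = (5400.00)(10.00) + (3120.00)(85.00) + (3120.00)(85.00) = 584400.00 mm³
ΣAȳ = (5400.00)(135.00) + (3120.00)(12.00) + (3120.00)(258.00) = 1571400.00 mm³
x̄ = 584400.00 / 11640.00 = 50.21 mm
ȳ = 1571400.00 / 11640.00 = 135.00 mm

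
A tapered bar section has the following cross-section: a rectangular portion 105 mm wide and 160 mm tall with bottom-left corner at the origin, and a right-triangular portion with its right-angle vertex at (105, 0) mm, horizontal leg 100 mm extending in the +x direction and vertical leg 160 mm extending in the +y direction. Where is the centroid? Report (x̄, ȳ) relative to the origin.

x̄ = 80.19 mm, ȳ = 71.40 mm

rectangular portion: A = 105 × 160 = 16800.00, centroid at (52.50, 80.00).
triangular portion: A = ½·100·160 = 8000.00, centroid at (138.33, 53.33).
ΣA = 24800.00 mm²
ΣAx̄ = (16800.00)(52.50) + (8000.00)(138.33) = 1988666.67 mm³
ΣAȳ = (16800.00)(80.00) + (8000.00)(53.33) = 1770666.67 mm³
x̄ = 1988666.67 / 24800.00 = 80.19 mm
ȳ = 1770666.67 / 24800.00 = 71.40 mm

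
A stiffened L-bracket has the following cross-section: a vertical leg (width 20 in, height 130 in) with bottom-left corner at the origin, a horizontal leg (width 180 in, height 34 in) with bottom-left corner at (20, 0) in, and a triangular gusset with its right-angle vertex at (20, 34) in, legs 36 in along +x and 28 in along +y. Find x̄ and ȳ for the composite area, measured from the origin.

Part | A | x̄ᵢ | ȳᵢ | A·x̄ᵢ | A·ȳᵢ
vertical leg | 2600.00 | 10.00 | 65.00 | 26000.00 | 169000.00
horizontal leg | 6120.00 | 110.00 | 17.00 | 673200.00 | 104040.00
gusset | 504.00 | 32.00 | 43.33 | 16128.00 | 21840.00
Σ | 9224.00 |  |  | 715328.00 | 294880.00
x̄ = 715328.00 / 9224.00 = 77.55 in
ȳ = 294880.00 / 9224.00 = 31.97 in

x̄ = 77.55 in, ȳ = 31.97 in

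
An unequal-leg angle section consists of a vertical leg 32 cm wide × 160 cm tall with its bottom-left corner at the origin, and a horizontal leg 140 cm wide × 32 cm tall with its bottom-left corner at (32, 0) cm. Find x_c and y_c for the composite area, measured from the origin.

x_c = 56.13 cm, y_c = 50.13 cm

Part | A | x̄ᵢ | ȳᵢ | A·x̄ᵢ | A·ȳᵢ
vertical leg | 5120.00 | 16.00 | 80.00 | 81920.00 | 409600.00
horizontal leg | 4480.00 | 102.00 | 16.00 | 456960.00 | 71680.00
Σ | 9600.00 |  |  | 538880.00 | 481280.00
x_c = 538880.00 / 9600.00 = 56.13 cm
y_c = 481280.00 / 9600.00 = 50.13 cm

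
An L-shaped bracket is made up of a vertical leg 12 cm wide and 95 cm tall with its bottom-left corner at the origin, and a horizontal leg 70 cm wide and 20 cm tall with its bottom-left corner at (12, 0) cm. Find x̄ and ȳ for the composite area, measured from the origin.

x̄ = 28.60 cm, ȳ = 26.83 cm

vertical leg: A = 12 × 95 = 1140.00, centroid at (6.00, 47.50).
horizontal leg: A = 70 × 20 = 1400.00, centroid at (47.00, 10.00).
ΣA = 2540.00 cm²
ΣAx̄ = (1140.00)(6.00) + (1400.00)(47.00) = 72640.00 cm³
ΣAȳ = (1140.00)(47.50) + (1400.00)(10.00) = 68150.00 cm³
x̄ = 72640.00 / 2540.00 = 28.60 cm
ȳ = 68150.00 / 2540.00 = 26.83 cm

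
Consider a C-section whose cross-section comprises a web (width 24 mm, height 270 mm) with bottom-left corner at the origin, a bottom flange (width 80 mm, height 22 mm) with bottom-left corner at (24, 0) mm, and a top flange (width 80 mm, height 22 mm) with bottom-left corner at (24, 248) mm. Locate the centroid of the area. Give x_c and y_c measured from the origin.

x_c = 30.30 mm, y_c = 135.00 mm

web: A = 24 × 270 = 6480.00, centroid at (12.00, 135.00).
bottom flange: A = 80 × 22 = 1760.00, centroid at (64.00, 11.00).
top flange: A = 80 × 22 = 1760.00, centroid at (64.00, 259.00).
ΣA = 10000.00 mm²
ΣAx_c = (6480.00)(12.00) + (1760.00)(64.00) + (1760.00)(64.00) = 303040.00 mm³
ΣAy_c = (6480.00)(135.00) + (1760.00)(11.00) + (1760.00)(259.00) = 1350000.00 mm³
x_c = 303040.00 / 10000.00 = 30.30 mm
y_c = 1350000.00 / 10000.00 = 135.00 mm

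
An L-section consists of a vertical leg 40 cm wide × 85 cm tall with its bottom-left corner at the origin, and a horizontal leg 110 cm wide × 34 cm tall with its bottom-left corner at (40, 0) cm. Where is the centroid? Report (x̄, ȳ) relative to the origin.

x̄ = 59.29 cm, ȳ = 29.14 cm

vertical leg: A = 40 × 85 = 3400.00, centroid at (20.00, 42.50).
horizontal leg: A = 110 × 34 = 3740.00, centroid at (95.00, 17.00).
ΣA = 7140.00 cm²
ΣAx̄ = (3400.00)(20.00) + (3740.00)(95.00) = 423300.00 cm³
ΣAȳ = (3400.00)(42.50) + (3740.00)(17.00) = 208080.00 cm³
x̄ = 423300.00 / 7140.00 = 59.29 cm
ȳ = 208080.00 / 7140.00 = 29.14 cm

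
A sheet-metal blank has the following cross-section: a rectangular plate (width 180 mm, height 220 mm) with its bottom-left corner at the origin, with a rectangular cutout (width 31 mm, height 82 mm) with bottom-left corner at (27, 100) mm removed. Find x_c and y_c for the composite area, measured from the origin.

x_c = 93.26 mm, y_c = 107.87 mm

plate: A = 180 × 220 = 39600.00, centroid at (90.00, 110.00).
hole: A = −(31 × 82) = -2542.00, centroid at (42.50, 141.00).
ΣA = 37058.00 mm²
ΣAx_c = (39600.00)(90.00) + (-2542.00)(42.50) = 3455965.00 mm³
ΣAy_c = (39600.00)(110.00) + (-2542.00)(141.00) = 3997578.00 mm³
x_c = 3455965.00 / 37058.00 = 93.26 mm
y_c = 3997578.00 / 37058.00 = 107.87 mm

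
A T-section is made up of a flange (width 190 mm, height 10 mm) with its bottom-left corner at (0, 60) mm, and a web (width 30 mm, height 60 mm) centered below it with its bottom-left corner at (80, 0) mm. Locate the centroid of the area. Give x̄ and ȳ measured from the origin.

x̄ = 95.00 mm, ȳ = 47.97 mm

web: A = 30 × 60 = 1800.00, centroid at (95.00, 30.00).
flange: A = 190 × 10 = 1900.00, centroid at (95.00, 65.00).
ΣA = 3700.00 mm², ΣAx̄ = 351500.00 mm³, ΣAȳ = 177500.00 mm³.
x̄ = 351500.00/3700.00 = 95.00 mm; ȳ = 177500.00/3700.00 = 47.97 mm.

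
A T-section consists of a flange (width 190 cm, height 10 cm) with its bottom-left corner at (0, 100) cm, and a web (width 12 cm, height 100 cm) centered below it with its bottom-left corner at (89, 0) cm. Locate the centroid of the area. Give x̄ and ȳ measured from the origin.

x̄ = 95.00 cm, ȳ = 83.71 cm

web: A = 12 × 100 = 1200.00, centroid at (95.00, 50.00).
flange: A = 190 × 10 = 1900.00, centroid at (95.00, 105.00).
ΣA = 3100.00 cm², ΣAx̄ = 294500.00 cm³, ΣAȳ = 259500.00 cm³.
x̄ = 294500.00/3100.00 = 95.00 cm; ȳ = 259500.00/3100.00 = 83.71 cm.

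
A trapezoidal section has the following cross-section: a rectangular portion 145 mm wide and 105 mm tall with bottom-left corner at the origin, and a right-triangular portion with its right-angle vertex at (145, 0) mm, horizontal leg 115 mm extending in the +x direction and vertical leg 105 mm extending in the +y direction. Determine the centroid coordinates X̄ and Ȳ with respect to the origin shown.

X̄ = 103.97 mm, Ȳ = 47.53 mm

Part | A | x̄ᵢ | ȳᵢ | A·x̄ᵢ | A·ȳᵢ
rectangular portion | 15225.00 | 72.50 | 52.50 | 1103812.50 | 799312.50
triangular portion | 6037.50 | 183.33 | 35.00 | 1106875.00 | 211312.50
Σ | 21262.50 |  |  | 2210687.50 | 1010625.00
X̄ = 2210687.50 / 21262.50 = 103.97 mm
Ȳ = 1010625.00 / 21262.50 = 47.53 mm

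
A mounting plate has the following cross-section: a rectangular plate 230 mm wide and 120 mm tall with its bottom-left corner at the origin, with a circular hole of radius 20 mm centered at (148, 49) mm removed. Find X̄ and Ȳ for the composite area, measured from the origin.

plate: A = 230 × 120 = 27600.00, centroid at (115.00, 60.00).
hole: A = −π·20² = -1256.64, centroid at (148.00, 49.00).
ΣA = 26343.36 mm², ΣAX̄ = 2988017.71 mm³, ΣAȲ = 1594424.78 mm³.
X̄ = 2988017.71/26343.36 = 113.43 mm; Ȳ = 1594424.78/26343.36 = 60.52 mm.

X̄ = 113.43 mm, Ȳ = 60.52 mm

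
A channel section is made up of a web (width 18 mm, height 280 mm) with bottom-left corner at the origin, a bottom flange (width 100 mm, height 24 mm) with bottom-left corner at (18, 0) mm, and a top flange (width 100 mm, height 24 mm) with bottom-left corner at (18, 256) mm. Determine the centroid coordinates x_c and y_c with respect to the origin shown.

web: A = 18 × 280 = 5040.00, centroid at (9.00, 140.00).
bottom flange: A = 100 × 24 = 2400.00, centroid at (68.00, 12.00).
top flange: A = 100 × 24 = 2400.00, centroid at (68.00, 268.00).
ΣA = 9840.00 mm²
ΣAx_c = (5040.00)(9.00) + (2400.00)(68.00) + (2400.00)(68.00) = 371760.00 mm³
ΣAy_c = (5040.00)(140.00) + (2400.00)(12.00) + (2400.00)(268.00) = 1377600.00 mm³
x_c = 371760.00 / 9840.00 = 37.78 mm
y_c = 1377600.00 / 9840.00 = 140.00 mm

x_c = 37.78 mm, y_c = 140.00 mm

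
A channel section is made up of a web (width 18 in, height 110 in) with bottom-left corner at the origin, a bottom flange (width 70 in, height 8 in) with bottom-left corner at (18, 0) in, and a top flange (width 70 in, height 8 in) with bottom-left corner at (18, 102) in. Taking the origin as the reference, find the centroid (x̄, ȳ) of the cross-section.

web: A = 18 × 110 = 1980.00, centroid at (9.00, 55.00).
bottom flange: A = 70 × 8 = 560.00, centroid at (53.00, 4.00).
top flange: A = 70 × 8 = 560.00, centroid at (53.00, 106.00).
ΣA = 3100.00 in²
ΣAx̄ = (1980.00)(9.00) + (560.00)(53.00) + (560.00)(53.00) = 77180.00 in³
ΣAȳ = (1980.00)(55.00) + (560.00)(4.00) + (560.00)(106.00) = 170500.00 in³
x̄ = 77180.00 / 3100.00 = 24.90 in
ȳ = 170500.00 / 3100.00 = 55.00 in

x̄ = 24.90 in, ȳ = 55.00 in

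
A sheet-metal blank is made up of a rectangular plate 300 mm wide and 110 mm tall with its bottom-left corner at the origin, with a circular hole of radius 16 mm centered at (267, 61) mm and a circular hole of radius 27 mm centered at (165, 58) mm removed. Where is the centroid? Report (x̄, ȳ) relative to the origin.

x̄ = 145.70 mm, ȳ = 54.61 mm

plate: A = 300 × 110 = 33000.00, centroid at (150.00, 55.00).
hole 1: A = −π·16² = -804.25, centroid at (267.00, 61.00).
hole 2: A = −π·27² = -2290.22, centroid at (165.00, 58.00).
ΣA = 29905.53 mm²
ΣAx̄ = (33000.00)(150.00) + (-804.25)(267.00) + (-2290.22)(165.00) = 4357379.39 mm³
ΣAȳ = (33000.00)(55.00) + (-804.25)(61.00) + (-2290.22)(58.00) = 1633108.07 mm³
x̄ = 4357379.39 / 29905.53 = 145.70 mm
ȳ = 1633108.07 / 29905.53 = 54.61 mm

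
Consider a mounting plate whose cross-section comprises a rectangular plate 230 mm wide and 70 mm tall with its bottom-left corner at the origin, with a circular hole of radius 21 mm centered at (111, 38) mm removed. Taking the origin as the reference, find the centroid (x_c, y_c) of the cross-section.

Part | A | x̄ᵢ | ȳᵢ | A·x̄ᵢ | A·ȳᵢ
plate | 16100.00 | 115.00 | 35.00 | 1851500.00 | 563500.00
hole | -1385.44 | 111.00 | 38.00 | -153784.10 | -52646.81
Σ | 14714.56 |  |  | 1697715.90 | 510853.19
x_c = 1697715.90 / 14714.56 = 115.38 mm
y_c = 510853.19 / 14714.56 = 34.72 mm

x_c = 115.38 mm, y_c = 34.72 mm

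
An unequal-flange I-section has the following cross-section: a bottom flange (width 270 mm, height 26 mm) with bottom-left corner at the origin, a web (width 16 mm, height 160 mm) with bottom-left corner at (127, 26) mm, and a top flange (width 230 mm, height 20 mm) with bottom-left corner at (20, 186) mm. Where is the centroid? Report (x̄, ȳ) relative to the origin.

x̄ = 135.00 mm, ȳ = 89.16 mm

bottom flange: A = 270 × 26 = 7020.00, centroid at (135.00, 13.00).
web: A = 16 × 160 = 2560.00, centroid at (135.00, 106.00).
top flange: A = 230 × 20 = 4600.00, centroid at (135.00, 196.00).
ΣA = 14180.00 mm², ΣAx̄ = 1914300.00 mm³, ΣAȳ = 1264220.00 mm³.
x̄ = 1914300.00/14180.00 = 135.00 mm; ȳ = 1264220.00/14180.00 = 89.16 mm.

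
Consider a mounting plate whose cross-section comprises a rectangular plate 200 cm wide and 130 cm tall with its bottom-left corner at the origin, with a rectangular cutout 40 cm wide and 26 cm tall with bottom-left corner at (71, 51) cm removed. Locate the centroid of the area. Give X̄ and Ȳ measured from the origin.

X̄ = 100.38 cm, Ȳ = 65.04 cm

Part | A | x̄ᵢ | ȳᵢ | A·x̄ᵢ | A·ȳᵢ
plate | 26000.00 | 100.00 | 65.00 | 2600000.00 | 1690000.00
hole | -1040.00 | 91.00 | 64.00 | -94640.00 | -66560.00
Σ | 24960.00 |  |  | 2505360.00 | 1623440.00
X̄ = 2505360.00 / 24960.00 = 100.38 cm
Ȳ = 1623440.00 / 24960.00 = 65.04 cm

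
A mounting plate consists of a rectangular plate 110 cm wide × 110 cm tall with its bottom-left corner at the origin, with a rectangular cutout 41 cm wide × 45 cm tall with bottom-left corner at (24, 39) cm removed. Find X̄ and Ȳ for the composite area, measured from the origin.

X̄ = 56.89 cm, Ȳ = 53.83 cm

plate: A = 110 × 110 = 12100.00, centroid at (55.00, 55.00).
hole: A = −(41 × 45) = -1845.00, centroid at (44.50, 61.50).
ΣA = 10255.00 cm², ΣAX̄ = 583397.50 cm³, ΣAȲ = 552032.50 cm³.
X̄ = 583397.50/10255.00 = 56.89 cm; Ȳ = 552032.50/10255.00 = 53.83 cm.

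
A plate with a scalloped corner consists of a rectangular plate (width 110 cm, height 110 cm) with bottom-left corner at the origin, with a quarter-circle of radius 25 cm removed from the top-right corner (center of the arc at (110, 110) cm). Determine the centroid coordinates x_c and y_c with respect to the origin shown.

x_c = 53.12 cm, y_c = 53.12 cm

plate: A = 110 × 110 = 12100.00, centroid at (55.00, 55.00).
removed quarter-circle: A = −¼π·25² = -490.87, centroid at (99.39, 99.39).
ΣA = 11609.13 cm²
ΣAx_c = (12100.00)(55.00) + (-490.87)(99.39) = 616712.21 cm³
ΣAy_c = (12100.00)(55.00) + (-490.87)(99.39) = 616712.21 cm³
x_c = 616712.21 / 11609.13 = 53.12 cm
y_c = 616712.21 / 11609.13 = 53.12 cm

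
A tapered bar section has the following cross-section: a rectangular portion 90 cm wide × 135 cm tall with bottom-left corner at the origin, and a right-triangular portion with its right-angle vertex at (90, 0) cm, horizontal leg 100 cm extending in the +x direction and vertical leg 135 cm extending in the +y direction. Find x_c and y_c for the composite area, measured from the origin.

rectangular portion: A = 90 × 135 = 12150.00, centroid at (45.00, 67.50).
triangular portion: A = ½·100·135 = 6750.00, centroid at (123.33, 45.00).
ΣA = 18900.00 cm², ΣAx_c = 1379250.00 cm³, ΣAy_c = 1123875.00 cm³.
x_c = 1379250.00/18900.00 = 72.98 cm; y_c = 1123875.00/18900.00 = 59.46 cm.

x_c = 72.98 cm, y_c = 59.46 cm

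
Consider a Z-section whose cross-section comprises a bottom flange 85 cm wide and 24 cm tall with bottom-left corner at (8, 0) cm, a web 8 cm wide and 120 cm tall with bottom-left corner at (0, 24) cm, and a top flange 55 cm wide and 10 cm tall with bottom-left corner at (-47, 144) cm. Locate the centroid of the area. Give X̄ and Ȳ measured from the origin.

X̄ = 27.08 cm, Ȳ = 52.70 cm

bottom flange: A = 85 × 24 = 2040.00, centroid at (50.50, 12.00).
web: A = 8 × 120 = 960.00, centroid at (4.00, 84.00).
top flange: A = 55 × 10 = 550.00, centroid at (-19.50, 149.00).
ΣA = 3550.00 cm², ΣAX̄ = 96135.00 cm³, ΣAȲ = 187070.00 cm³.
X̄ = 96135.00/3550.00 = 27.08 cm; Ȳ = 187070.00/3550.00 = 52.70 cm.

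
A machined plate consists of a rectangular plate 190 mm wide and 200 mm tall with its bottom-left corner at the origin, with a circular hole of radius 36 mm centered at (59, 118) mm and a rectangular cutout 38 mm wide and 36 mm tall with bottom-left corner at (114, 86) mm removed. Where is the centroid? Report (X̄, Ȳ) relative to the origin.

Part | A | x̄ᵢ | ȳᵢ | A·x̄ᵢ | A·ȳᵢ
plate | 38000.00 | 95.00 | 100.00 | 3610000.00 | 3800000.00
hole 1 | -4071.50 | 59.00 | 118.00 | -240218.74 | -480437.48
hole 2 | -1368.00 | 133.00 | 104.00 | -181944.00 | -142272.00
Σ | 32560.50 |  |  | 3187837.26 | 3177290.52
X̄ = 3187837.26 / 32560.50 = 97.91 mm
Ȳ = 3177290.52 / 32560.50 = 97.58 mm

X̄ = 97.91 mm, Ȳ = 97.58 mm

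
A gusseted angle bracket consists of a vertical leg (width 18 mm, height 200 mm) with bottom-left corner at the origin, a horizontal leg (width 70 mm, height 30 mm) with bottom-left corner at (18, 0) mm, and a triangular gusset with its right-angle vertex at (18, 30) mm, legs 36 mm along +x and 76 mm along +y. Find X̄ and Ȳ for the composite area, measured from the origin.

X̄ = 26.14 mm, Ȳ = 66.10 mm

vertical leg: A = 18 × 200 = 3600.00, centroid at (9.00, 100.00).
horizontal leg: A = 70 × 30 = 2100.00, centroid at (53.00, 15.00).
gusset: A = ½·36·76 = 1368.00, centroid at (30.00, 55.33).
ΣA = 7068.00 mm², ΣAX̄ = 184740.00 mm³, ΣAȲ = 467196.00 mm³.
X̄ = 184740.00/7068.00 = 26.14 mm; Ȳ = 467196.00/7068.00 = 66.10 mm.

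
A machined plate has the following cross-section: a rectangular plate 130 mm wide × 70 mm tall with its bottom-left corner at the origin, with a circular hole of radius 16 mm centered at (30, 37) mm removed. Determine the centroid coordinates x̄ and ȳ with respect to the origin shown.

x̄ = 68.39 mm, ȳ = 34.81 mm

Part | A | x̄ᵢ | ȳᵢ | A·x̄ᵢ | A·ȳᵢ
plate | 9100.00 | 65.00 | 35.00 | 591500.00 | 318500.00
hole | -804.25 | 30.00 | 37.00 | -24127.43 | -29757.17
Σ | 8295.75 |  |  | 567372.57 | 288742.83
x̄ = 567372.57 / 8295.75 = 68.39 mm
ȳ = 288742.83 / 8295.75 = 34.81 mm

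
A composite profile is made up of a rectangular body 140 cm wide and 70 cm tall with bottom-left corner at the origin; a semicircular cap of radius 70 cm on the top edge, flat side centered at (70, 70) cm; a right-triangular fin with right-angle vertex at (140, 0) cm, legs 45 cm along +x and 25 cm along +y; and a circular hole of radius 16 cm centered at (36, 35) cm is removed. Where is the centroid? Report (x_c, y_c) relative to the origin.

x_c = 74.36 cm, y_c = 63.00 cm

Part | A | x̄ᵢ | ȳᵢ | A·x̄ᵢ | A·ȳᵢ
rectangular body | 9800.00 | 70.00 | 35.00 | 686000.00 | 343000.00
semicircular top | 7696.90 | 70.00 | 99.71 | 538783.14 | 767449.81
triangular fin | 562.50 | 155.00 | 8.33 | 87187.50 | 4687.50
hole | -804.25 | 36.00 | 35.00 | -28952.92 | -28148.67
Σ | 17255.15 |  |  | 1283017.72 | 1086988.64
x_c = 1283017.72 / 17255.15 = 74.36 cm
y_c = 1086988.64 / 17255.15 = 63.00 cm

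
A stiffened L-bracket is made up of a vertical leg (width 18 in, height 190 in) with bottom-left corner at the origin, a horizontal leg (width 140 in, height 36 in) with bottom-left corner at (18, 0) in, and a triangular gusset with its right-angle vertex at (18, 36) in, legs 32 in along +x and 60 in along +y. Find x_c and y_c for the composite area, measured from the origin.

vertical leg: A = 18 × 190 = 3420.00, centroid at (9.00, 95.00).
horizontal leg: A = 140 × 36 = 5040.00, centroid at (88.00, 18.00).
gusset: A = ½·32·60 = 960.00, centroid at (28.67, 56.00).
ΣA = 9420.00 in², ΣAx_c = 501820.00 in³, ΣAy_c = 469380.00 in³.
x_c = 501820.00/9420.00 = 53.27 in; y_c = 469380.00/9420.00 = 49.83 in.

x_c = 53.27 in, y_c = 49.83 in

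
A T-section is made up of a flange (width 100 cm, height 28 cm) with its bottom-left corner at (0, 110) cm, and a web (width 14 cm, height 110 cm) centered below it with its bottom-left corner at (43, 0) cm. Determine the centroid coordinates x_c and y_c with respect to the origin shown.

x_c = 50.00 cm, y_c = 99.52 cm

web: A = 14 × 110 = 1540.00, centroid at (50.00, 55.00).
flange: A = 100 × 28 = 2800.00, centroid at (50.00, 124.00).
ΣA = 4340.00 cm²
ΣAx_c = (1540.00)(50.00) + (2800.00)(50.00) = 217000.00 cm³
ΣAy_c = (1540.00)(55.00) + (2800.00)(124.00) = 431900.00 cm³
x_c = 217000.00 / 4340.00 = 50.00 cm
y_c = 431900.00 / 4340.00 = 99.52 cm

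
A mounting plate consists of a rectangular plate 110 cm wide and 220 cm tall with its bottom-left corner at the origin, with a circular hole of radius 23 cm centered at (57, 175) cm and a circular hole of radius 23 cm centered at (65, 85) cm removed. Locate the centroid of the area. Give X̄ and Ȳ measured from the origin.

X̄ = 54.04 cm, Ȳ = 106.82 cm

plate: A = 110 × 220 = 24200.00, centroid at (55.00, 110.00).
hole 1: A = −π·23² = -1661.90, centroid at (57.00, 175.00).
hole 2: A = −π·23² = -1661.90, centroid at (65.00, 85.00).
ΣA = 20876.19 cm²
ΣAX̄ = (24200.00)(55.00) + (-1661.90)(57.00) + (-1661.90)(65.00) = 1128247.89 cm³
ΣAȲ = (24200.00)(110.00) + (-1661.90)(175.00) + (-1661.90)(85.00) = 2229905.35 cm³
X̄ = 1128247.89 / 20876.19 = 54.04 cm
Ȳ = 2229905.35 / 20876.19 = 106.82 cm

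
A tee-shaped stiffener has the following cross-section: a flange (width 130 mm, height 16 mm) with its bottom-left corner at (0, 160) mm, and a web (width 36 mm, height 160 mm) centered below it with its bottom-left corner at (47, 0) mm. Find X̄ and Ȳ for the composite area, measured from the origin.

X̄ = 65.00 mm, Ȳ = 103.35 mm

Part | A | x̄ᵢ | ȳᵢ | A·x̄ᵢ | A·ȳᵢ
web | 5760.00 | 65.00 | 80.00 | 374400.00 | 460800.00
flange | 2080.00 | 65.00 | 168.00 | 135200.00 | 349440.00
Σ | 7840.00 |  |  | 509600.00 | 810240.00
X̄ = 509600.00 / 7840.00 = 65.00 mm
Ȳ = 810240.00 / 7840.00 = 103.35 mm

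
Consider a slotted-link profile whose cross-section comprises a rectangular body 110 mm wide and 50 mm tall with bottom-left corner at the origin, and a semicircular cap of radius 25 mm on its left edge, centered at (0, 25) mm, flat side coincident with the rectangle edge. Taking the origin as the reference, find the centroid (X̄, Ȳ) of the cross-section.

rectangular body: A = 110 × 50 = 5500.00, centroid at (55.00, 25.00).
semicircular end: A = ½π·25² = 981.75, centroid at (-10.61, 25.00).
ΣA = 6481.75 mm², ΣAX̄ = 292083.33 mm³, ΣAȲ = 162043.69 mm³.
X̄ = 292083.33/6481.75 = 45.06 mm; Ȳ = 162043.69/6481.75 = 25.00 mm.

X̄ = 45.06 mm, Ȳ = 25.00 mm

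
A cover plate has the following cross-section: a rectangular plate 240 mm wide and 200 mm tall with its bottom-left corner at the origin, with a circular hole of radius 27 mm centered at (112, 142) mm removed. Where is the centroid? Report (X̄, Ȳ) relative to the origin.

X̄ = 120.40 mm, Ȳ = 97.90 mm

Part | A | x̄ᵢ | ȳᵢ | A·x̄ᵢ | A·ȳᵢ
plate | 48000.00 | 120.00 | 100.00 | 5760000.00 | 4800000.00
hole | -2290.22 | 112.00 | 142.00 | -256504.76 | -325211.39
Σ | 45709.78 |  |  | 5503495.24 | 4474788.61
X̄ = 5503495.24 / 45709.78 = 120.40 mm
Ȳ = 4474788.61 / 45709.78 = 97.90 mm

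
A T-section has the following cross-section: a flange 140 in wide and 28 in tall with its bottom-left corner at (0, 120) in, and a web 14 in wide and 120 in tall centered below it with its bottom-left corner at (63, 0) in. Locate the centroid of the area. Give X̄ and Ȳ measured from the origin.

web: A = 14 × 120 = 1680.00, centroid at (70.00, 60.00).
flange: A = 140 × 28 = 3920.00, centroid at (70.00, 134.00).
ΣA = 5600.00 in², ΣAX̄ = 392000.00 in³, ΣAȲ = 626080.00 in³.
X̄ = 392000.00/5600.00 = 70.00 in; Ȳ = 626080.00/5600.00 = 111.80 in.

X̄ = 70.00 in, Ȳ = 111.80 in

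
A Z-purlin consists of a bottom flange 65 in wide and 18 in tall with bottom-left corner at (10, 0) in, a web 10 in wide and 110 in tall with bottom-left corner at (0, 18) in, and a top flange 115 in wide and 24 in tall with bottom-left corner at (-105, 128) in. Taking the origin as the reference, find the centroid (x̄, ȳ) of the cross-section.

x̄ = -15.08 in, ȳ = 94.88 in

bottom flange: A = 65 × 18 = 1170.00, centroid at (42.50, 9.00).
web: A = 10 × 110 = 1100.00, centroid at (5.00, 73.00).
top flange: A = 115 × 24 = 2760.00, centroid at (-47.50, 140.00).
ΣA = 5030.00 in²
ΣAx̄ = (1170.00)(42.50) + (1100.00)(5.00) + (2760.00)(-47.50) = -75875.00 in³
ΣAȳ = (1170.00)(9.00) + (1100.00)(73.00) + (2760.00)(140.00) = 477230.00 in³
x̄ = -75875.00 / 5030.00 = -15.08 in
ȳ = 477230.00 / 5030.00 = 94.88 in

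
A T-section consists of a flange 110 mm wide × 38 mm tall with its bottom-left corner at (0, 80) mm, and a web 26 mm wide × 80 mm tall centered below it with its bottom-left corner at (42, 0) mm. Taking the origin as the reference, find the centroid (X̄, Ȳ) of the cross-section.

web: A = 26 × 80 = 2080.00, centroid at (55.00, 40.00).
flange: A = 110 × 38 = 4180.00, centroid at (55.00, 99.00).
ΣA = 6260.00 mm², ΣAX̄ = 344300.00 mm³, ΣAȲ = 497020.00 mm³.
X̄ = 344300.00/6260.00 = 55.00 mm; Ȳ = 497020.00/6260.00 = 79.40 mm.

X̄ = 55.00 mm, Ȳ = 79.40 mm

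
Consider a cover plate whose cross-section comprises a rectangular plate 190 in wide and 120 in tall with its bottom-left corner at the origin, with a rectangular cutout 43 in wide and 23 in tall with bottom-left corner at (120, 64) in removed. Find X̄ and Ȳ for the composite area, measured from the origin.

X̄ = 92.89 in, Ȳ = 59.30 in

plate: A = 190 × 120 = 22800.00, centroid at (95.00, 60.00).
hole: A = −(43 × 23) = -989.00, centroid at (141.50, 75.50).
ΣA = 21811.00 in², ΣAX̄ = 2026056.50 in³, ΣAȲ = 1293330.50 in³.
X̄ = 2026056.50/21811.00 = 92.89 in; Ȳ = 1293330.50/21811.00 = 59.30 in.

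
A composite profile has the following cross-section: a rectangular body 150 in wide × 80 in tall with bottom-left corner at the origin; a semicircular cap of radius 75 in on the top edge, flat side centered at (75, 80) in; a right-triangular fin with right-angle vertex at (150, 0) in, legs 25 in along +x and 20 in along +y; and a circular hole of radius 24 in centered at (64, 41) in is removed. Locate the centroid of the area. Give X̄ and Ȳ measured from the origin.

Part | A | x̄ᵢ | ȳᵢ | A·x̄ᵢ | A·ȳᵢ
rectangular body | 12000.00 | 75.00 | 40.00 | 900000.00 | 480000.00
semicircular top | 8835.73 | 75.00 | 111.83 | 662679.70 | 988108.35
triangular fin | 250.00 | 158.33 | 6.67 | 39583.33 | 1666.67
hole | -1809.56 | 64.00 | 41.00 | -115811.67 | -74191.85
Σ | 19276.17 |  |  | 1486451.36 | 1395583.16
X̄ = 1486451.36 / 19276.17 = 77.11 in
Ȳ = 1395583.16 / 19276.17 = 72.40 in

X̄ = 77.11 in, Ȳ = 72.40 in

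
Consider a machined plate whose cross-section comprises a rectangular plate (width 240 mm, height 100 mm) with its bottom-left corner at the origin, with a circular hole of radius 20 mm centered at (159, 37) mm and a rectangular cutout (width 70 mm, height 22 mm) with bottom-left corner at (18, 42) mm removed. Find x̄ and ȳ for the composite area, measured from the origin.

plate: A = 240 × 100 = 24000.00, centroid at (120.00, 50.00).
hole 1: A = −π·20² = -1256.64, centroid at (159.00, 37.00).
hole 2: A = −(70 × 22) = -1540.00, centroid at (53.00, 53.00).
ΣA = 21203.36 mm²
ΣAx̄ = (24000.00)(120.00) + (-1256.64)(159.00) + (-1540.00)(53.00) = 2598574.71 mm³
ΣAȳ = (24000.00)(50.00) + (-1256.64)(37.00) + (-1540.00)(53.00) = 1071884.43 mm³
x̄ = 2598574.71 / 21203.36 = 122.55 mm
ȳ = 1071884.43 / 21203.36 = 50.55 mm

x̄ = 122.55 mm, ȳ = 50.55 mm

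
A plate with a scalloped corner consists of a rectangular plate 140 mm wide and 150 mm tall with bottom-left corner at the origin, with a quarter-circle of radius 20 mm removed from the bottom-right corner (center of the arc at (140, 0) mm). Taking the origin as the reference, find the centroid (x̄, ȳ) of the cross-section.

plate: A = 140 × 150 = 21000.00, centroid at (70.00, 75.00).
removed quarter-circle: A = −¼π·20² = -314.16, centroid at (131.51, 8.49).
ΣA = 20685.84 mm²
ΣAx̄ = (21000.00)(70.00) + (-314.16)(131.51) = 1428684.37 mm³
ΣAȳ = (21000.00)(75.00) + (-314.16)(8.49) = 1572333.33 mm³
x̄ = 1428684.37 / 20685.84 = 69.07 mm
ȳ = 1572333.33 / 20685.84 = 76.01 mm

x̄ = 69.07 mm, ȳ = 76.01 mm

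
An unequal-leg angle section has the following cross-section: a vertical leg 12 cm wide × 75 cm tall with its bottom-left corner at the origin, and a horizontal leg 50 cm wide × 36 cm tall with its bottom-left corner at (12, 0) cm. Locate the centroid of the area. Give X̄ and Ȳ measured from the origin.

Part | A | x̄ᵢ | ȳᵢ | A·x̄ᵢ | A·ȳᵢ
vertical leg | 900.00 | 6.00 | 37.50 | 5400.00 | 33750.00
horizontal leg | 1800.00 | 37.00 | 18.00 | 66600.00 | 32400.00
Σ | 2700.00 |  |  | 72000.00 | 66150.00
X̄ = 72000.00 / 2700.00 = 26.67 cm
Ȳ = 66150.00 / 2700.00 = 24.50 cm

X̄ = 26.67 cm, Ȳ = 24.50 cm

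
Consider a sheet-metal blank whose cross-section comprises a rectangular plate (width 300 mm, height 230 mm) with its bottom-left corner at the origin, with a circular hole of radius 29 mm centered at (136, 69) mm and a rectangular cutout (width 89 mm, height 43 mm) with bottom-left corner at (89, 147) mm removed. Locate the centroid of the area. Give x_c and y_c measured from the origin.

x_c = 151.60 mm, y_c = 113.67 mm

plate: A = 300 × 230 = 69000.00, centroid at (150.00, 115.00).
hole 1: A = −π·29² = -2642.08, centroid at (136.00, 69.00).
hole 2: A = −(89 × 43) = -3827.00, centroid at (133.50, 168.50).
ΣA = 62530.92 mm²
ΣAx_c = (69000.00)(150.00) + (-2642.08)(136.00) + (-3827.00)(133.50) = 9479772.70 mm³
ΣAy_c = (69000.00)(115.00) + (-2642.08)(69.00) + (-3827.00)(168.50) = 7107847.02 mm³
x_c = 9479772.70 / 62530.92 = 151.60 mm
y_c = 7107847.02 / 62530.92 = 113.67 mm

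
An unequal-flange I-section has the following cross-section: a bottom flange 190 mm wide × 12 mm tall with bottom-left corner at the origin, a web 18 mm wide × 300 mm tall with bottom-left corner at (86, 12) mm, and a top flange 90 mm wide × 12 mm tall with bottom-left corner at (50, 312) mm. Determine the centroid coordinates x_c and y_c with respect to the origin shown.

x_c = 95.00 mm, y_c = 140.63 mm

Part | A | x̄ᵢ | ȳᵢ | A·x̄ᵢ | A·ȳᵢ
bottom flange | 2280.00 | 95.00 | 6.00 | 216600.00 | 13680.00
web | 5400.00 | 95.00 | 162.00 | 513000.00 | 874800.00
top flange | 1080.00 | 95.00 | 318.00 | 102600.00 | 343440.00
Σ | 8760.00 |  |  | 832200.00 | 1231920.00
x_c = 832200.00 / 8760.00 = 95.00 mm
y_c = 1231920.00 / 8760.00 = 140.63 mm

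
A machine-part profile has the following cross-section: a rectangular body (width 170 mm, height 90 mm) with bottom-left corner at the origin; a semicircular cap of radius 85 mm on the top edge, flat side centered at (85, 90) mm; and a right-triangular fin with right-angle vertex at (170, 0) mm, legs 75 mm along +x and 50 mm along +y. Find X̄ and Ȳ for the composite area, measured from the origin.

X̄ = 92.23 mm, Ȳ = 75.40 mm

rectangular body: A = 170 × 90 = 15300.00, centroid at (85.00, 45.00).
semicircular top: A = ½π·85² = 11349.00, centroid at (85.00, 126.08).
triangular fin: A = ½·75·50 = 1875.00, centroid at (195.00, 16.67).
ΣA = 28524.00 mm², ΣAX̄ = 2630790.29 mm³, ΣAȲ = 2150576.98 mm³.
X̄ = 2630790.29/28524.00 = 92.23 mm; Ȳ = 2150576.98/28524.00 = 75.40 mm.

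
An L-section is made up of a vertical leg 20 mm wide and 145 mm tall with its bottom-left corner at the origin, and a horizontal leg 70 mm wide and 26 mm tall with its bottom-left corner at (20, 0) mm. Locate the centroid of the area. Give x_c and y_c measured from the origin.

x_c = 27.35 mm, y_c = 49.56 mm

Part | A | x̄ᵢ | ȳᵢ | A·x̄ᵢ | A·ȳᵢ
vertical leg | 2900.00 | 10.00 | 72.50 | 29000.00 | 210250.00
horizontal leg | 1820.00 | 55.00 | 13.00 | 100100.00 | 23660.00
Σ | 4720.00 |  |  | 129100.00 | 233910.00
x_c = 129100.00 / 4720.00 = 27.35 mm
y_c = 233910.00 / 4720.00 = 49.56 mm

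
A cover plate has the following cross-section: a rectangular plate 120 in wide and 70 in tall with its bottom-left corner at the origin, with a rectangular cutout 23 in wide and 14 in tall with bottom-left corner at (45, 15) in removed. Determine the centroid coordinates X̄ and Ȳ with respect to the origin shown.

X̄ = 60.14 in, Ȳ = 35.52 in

Part | A | x̄ᵢ | ȳᵢ | A·x̄ᵢ | A·ȳᵢ
plate | 8400.00 | 60.00 | 35.00 | 504000.00 | 294000.00
hole | -322.00 | 56.50 | 22.00 | -18193.00 | -7084.00
Σ | 8078.00 |  |  | 485807.00 | 286916.00
X̄ = 485807.00 / 8078.00 = 60.14 in
Ȳ = 286916.00 / 8078.00 = 35.52 in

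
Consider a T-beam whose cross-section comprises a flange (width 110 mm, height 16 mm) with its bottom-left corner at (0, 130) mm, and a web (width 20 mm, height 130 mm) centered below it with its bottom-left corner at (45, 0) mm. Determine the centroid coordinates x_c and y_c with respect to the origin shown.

x_c = 55.00 mm, y_c = 94.47 mm

web: A = 20 × 130 = 2600.00, centroid at (55.00, 65.00).
flange: A = 110 × 16 = 1760.00, centroid at (55.00, 138.00).
ΣA = 4360.00 mm², ΣAx_c = 239800.00 mm³, ΣAy_c = 411880.00 mm³.
x_c = 239800.00/4360.00 = 55.00 mm; y_c = 411880.00/4360.00 = 94.47 mm.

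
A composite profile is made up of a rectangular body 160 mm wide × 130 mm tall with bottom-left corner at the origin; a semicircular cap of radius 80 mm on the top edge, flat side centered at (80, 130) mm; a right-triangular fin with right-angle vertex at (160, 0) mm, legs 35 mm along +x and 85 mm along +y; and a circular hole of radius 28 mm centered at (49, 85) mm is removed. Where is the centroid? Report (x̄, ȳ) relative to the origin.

x̄ = 87.12 mm, ȳ = 94.82 mm

Part | A | x̄ᵢ | ȳᵢ | A·x̄ᵢ | A·ȳᵢ
rectangular body | 20800.00 | 80.00 | 65.00 | 1664000.00 | 1352000.00
semicircular top | 10053.10 | 80.00 | 163.95 | 804247.72 | 1648235.88
triangular fin | 1487.50 | 171.67 | 28.33 | 255354.17 | 42145.83
hole | -2463.01 | 49.00 | 85.00 | -120687.42 | -209355.73
Σ | 29877.59 |  |  | 2602914.46 | 2833025.98
x̄ = 2602914.46 / 29877.59 = 87.12 mm
ȳ = 2833025.98 / 29877.59 = 94.82 mm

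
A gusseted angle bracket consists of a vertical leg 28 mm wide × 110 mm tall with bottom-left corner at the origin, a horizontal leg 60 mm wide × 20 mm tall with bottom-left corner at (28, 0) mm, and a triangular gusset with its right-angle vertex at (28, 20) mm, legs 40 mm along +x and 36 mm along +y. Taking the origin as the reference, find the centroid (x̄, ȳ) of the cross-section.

vertical leg: A = 28 × 110 = 3080.00, centroid at (14.00, 55.00).
horizontal leg: A = 60 × 20 = 1200.00, centroid at (58.00, 10.00).
gusset: A = ½·40·36 = 720.00, centroid at (41.33, 32.00).
ΣA = 5000.00 mm², ΣAx̄ = 142480.00 mm³, ΣAȳ = 204440.00 mm³.
x̄ = 142480.00/5000.00 = 28.50 mm; ȳ = 204440.00/5000.00 = 40.89 mm.

x̄ = 28.50 mm, ȳ = 40.89 mm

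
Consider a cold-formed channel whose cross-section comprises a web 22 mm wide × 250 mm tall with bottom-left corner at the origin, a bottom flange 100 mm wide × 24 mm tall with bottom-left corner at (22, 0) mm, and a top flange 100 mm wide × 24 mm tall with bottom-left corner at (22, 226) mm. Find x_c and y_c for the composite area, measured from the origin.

Part | A | x̄ᵢ | ȳᵢ | A·x̄ᵢ | A·ȳᵢ
web | 5500.00 | 11.00 | 125.00 | 60500.00 | 687500.00
bottom flange | 2400.00 | 72.00 | 12.00 | 172800.00 | 28800.00
top flange | 2400.00 | 72.00 | 238.00 | 172800.00 | 571200.00
Σ | 10300.00 |  |  | 406100.00 | 1287500.00
x_c = 406100.00 / 10300.00 = 39.43 mm
y_c = 1287500.00 / 10300.00 = 125.00 mm

x_c = 39.43 mm, y_c = 125.00 mm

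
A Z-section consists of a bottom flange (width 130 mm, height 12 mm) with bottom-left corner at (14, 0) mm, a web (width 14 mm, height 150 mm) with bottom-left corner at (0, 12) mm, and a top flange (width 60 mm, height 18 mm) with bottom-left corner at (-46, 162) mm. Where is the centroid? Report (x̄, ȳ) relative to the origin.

x̄ = 25.46 mm, ȳ = 79.48 mm

bottom flange: A = 130 × 12 = 1560.00, centroid at (79.00, 6.00).
web: A = 14 × 150 = 2100.00, centroid at (7.00, 87.00).
top flange: A = 60 × 18 = 1080.00, centroid at (-16.00, 171.00).
ΣA = 4740.00 mm², ΣAx̄ = 120660.00 mm³, ΣAȳ = 376740.00 mm³.
x̄ = 120660.00/4740.00 = 25.46 mm; ȳ = 376740.00/4740.00 = 79.48 mm.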